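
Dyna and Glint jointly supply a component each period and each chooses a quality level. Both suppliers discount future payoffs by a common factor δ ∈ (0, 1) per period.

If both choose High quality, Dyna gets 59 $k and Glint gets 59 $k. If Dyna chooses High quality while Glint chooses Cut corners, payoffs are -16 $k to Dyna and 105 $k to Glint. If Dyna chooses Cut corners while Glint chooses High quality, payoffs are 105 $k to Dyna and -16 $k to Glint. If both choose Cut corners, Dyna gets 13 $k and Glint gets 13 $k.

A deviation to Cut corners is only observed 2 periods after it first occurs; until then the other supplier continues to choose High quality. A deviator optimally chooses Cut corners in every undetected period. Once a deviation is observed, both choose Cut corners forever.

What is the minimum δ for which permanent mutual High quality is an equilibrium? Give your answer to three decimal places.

A deviator earns 105 for 2 periods, then 13 forever; cooperating earns 59 forever. Multiplying the IC by (1−δ):
59 ≥ 105(1−δ^2) + 13δ^2, so 92·δ^2 ≥ 46 and δ^2 ≥ 1/2.
δ ≥ (1/2)^(1/2) ≈ 0.707.

0.707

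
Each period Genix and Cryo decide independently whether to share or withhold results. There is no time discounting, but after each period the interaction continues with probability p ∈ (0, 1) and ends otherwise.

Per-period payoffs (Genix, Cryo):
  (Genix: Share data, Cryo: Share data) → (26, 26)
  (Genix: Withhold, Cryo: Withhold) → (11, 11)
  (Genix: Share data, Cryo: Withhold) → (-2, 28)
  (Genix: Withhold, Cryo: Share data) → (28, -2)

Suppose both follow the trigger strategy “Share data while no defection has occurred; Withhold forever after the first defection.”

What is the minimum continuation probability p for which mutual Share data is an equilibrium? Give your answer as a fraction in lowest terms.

2/17

Expected cooperation value is 26 + p·26 + p²·26 + … = 26/(1−p); deviation gives 28 + p·11/(1−p).
26 ≥ 28(1−p) + 11p ⇒ 17p ≥ 2 ⇒ p ≥ 2/17.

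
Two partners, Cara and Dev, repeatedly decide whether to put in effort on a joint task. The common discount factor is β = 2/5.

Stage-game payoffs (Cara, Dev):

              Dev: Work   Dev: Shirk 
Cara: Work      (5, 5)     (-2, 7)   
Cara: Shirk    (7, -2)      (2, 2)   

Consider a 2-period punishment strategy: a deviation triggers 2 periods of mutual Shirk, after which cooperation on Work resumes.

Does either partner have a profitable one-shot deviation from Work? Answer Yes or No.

IC: β+…+β^2 ≥ (7−5)/(5−2) = 2/3.
At β = 2/5: partial sum = 0.5600 < 0.6667. Cooperation not sustainable.

Yes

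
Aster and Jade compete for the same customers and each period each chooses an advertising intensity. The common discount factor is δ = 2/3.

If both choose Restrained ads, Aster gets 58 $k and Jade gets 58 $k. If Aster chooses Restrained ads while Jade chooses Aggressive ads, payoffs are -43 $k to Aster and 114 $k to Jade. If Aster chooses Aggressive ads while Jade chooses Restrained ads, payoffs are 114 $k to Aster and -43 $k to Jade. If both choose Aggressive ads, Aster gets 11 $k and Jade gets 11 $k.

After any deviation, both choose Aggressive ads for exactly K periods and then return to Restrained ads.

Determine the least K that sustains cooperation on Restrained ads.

No profitable deviation requires (58−11)(δ+…+δ^K) ≥ 114−58, i.e. δ+…+δ^K ≥ 56/47 ≈ 1.1915.
With δ = 2/3, the partial sums are K=1: 0.6667, K=2: 1.1111, K=3: 1.4074.
K = 3 is the first length at which the sum reaches 1.1915.

3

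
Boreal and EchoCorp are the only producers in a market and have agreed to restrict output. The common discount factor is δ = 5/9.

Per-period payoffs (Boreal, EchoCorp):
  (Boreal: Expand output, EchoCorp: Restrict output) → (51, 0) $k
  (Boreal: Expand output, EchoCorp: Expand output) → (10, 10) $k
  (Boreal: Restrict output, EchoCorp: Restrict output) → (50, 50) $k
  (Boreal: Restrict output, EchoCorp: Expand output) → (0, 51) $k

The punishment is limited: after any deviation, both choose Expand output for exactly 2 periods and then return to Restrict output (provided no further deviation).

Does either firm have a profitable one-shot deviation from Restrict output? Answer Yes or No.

No

IC: δ+…+δ^2 ≥ (51−50)/(50−10) = 1/40.
At δ = 5/9: partial sum = 0.8642 ≥ 0.0250. Cooperation sustainable.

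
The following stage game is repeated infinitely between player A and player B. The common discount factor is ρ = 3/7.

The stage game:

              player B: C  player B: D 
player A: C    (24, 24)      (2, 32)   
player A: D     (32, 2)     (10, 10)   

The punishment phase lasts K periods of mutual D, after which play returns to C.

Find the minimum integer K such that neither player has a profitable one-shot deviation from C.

Need Σ_{k=1}^{K} ρ^k ≥ (32−24)/(24−10) = 0.5714 at ρ = 3/7.
At K = 1 the sum is 0.4286 < 0.5714; at K = 2 it is 0.6122 ≥ 0.5714.
So the minimum punishment length is K = 2.

2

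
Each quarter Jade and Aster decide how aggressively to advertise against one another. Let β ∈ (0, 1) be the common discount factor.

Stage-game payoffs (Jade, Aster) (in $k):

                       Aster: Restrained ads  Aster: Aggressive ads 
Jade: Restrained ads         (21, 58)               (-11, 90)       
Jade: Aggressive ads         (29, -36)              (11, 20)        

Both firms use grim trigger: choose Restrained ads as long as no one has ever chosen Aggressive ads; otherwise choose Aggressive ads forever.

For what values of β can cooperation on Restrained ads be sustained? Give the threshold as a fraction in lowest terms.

16/35

For Jade: deviation gain 29−21 = 8, per-period punishment loss 21−11 = 10. IC gives β ≥ 8/18 = 4/9.
For Aster: gain 32, loss 38 per period, so β ≥ 32/70 = 16/35.
The tighter constraint is Aster's, so cooperation needs β ≥ 16/35.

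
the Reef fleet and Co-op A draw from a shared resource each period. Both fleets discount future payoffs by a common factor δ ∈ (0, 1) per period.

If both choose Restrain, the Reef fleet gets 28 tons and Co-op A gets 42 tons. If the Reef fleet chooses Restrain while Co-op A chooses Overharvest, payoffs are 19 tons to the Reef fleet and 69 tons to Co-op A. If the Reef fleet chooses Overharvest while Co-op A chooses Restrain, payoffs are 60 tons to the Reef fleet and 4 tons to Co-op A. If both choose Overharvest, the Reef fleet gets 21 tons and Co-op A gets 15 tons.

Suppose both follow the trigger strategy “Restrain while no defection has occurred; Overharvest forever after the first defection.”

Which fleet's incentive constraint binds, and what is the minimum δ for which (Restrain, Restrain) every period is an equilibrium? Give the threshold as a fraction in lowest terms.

the Reef fleet: cooperation gives 28 each period; deviation gives 60 once then 21 forever.
  28/(1−δ) ≥ 60 + 21δ/(1−δ) ⇒ δ ≥ 32/39.
Co-op A: cooperation gives 42 each period; deviation gives 69 once then 15 forever.
  δ ≥ 27/54 = 1/2.
Both must hold, so the binding constraint is the Reef fleet's: δ ≥ 32/39.

the Reef fleet; δ ≥ 32/39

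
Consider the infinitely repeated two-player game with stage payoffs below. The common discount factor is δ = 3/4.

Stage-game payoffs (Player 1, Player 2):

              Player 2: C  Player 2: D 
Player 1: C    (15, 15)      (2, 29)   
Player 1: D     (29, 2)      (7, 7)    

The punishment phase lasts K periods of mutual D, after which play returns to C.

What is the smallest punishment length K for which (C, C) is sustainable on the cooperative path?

IC: δ(1−δ^K)/(1−δ) ≥ (29−15)/(15−7) = 7/4.
With δ = 3/4: need 1 − δ^K ≥ 7/4·(1−3/4)/(3/4), i.e. δ^K ≤ 0.4167.
Since (3/4)^3 = 0.4219 and (3/4)^4 = 0.3164, the smallest such K is 4.

4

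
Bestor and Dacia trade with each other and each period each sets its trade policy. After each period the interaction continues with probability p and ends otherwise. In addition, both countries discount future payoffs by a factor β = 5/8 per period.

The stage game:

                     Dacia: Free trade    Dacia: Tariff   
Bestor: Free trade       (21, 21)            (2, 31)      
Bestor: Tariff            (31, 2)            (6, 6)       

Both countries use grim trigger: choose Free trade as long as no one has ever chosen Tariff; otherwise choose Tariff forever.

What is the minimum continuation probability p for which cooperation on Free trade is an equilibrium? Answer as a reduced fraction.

Expected continuation weight on next period's payoff is β·p = 5/8·p, which plays the role of the discount factor.
Cooperation requires 5/8·p ≥ (31−21)/(31−6) = 2/5, hence p ≥ 16/25.

16/25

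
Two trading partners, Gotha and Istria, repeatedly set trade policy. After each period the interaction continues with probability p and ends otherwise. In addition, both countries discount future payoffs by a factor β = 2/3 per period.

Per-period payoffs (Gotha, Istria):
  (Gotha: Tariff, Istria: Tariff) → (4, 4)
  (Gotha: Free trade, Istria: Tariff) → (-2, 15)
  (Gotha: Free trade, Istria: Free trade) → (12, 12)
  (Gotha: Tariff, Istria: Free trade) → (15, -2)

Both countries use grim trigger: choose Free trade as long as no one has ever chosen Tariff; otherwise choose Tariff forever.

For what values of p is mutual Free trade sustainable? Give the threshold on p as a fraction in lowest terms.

9/22

With continuation probability p and discount β, the effective per-period discount factor is βp.
Grim-trigger IC: βp ≥ (15−12)/(15−4) = 3/11.
So p ≥ (3/11)/(2/3) = 9/22.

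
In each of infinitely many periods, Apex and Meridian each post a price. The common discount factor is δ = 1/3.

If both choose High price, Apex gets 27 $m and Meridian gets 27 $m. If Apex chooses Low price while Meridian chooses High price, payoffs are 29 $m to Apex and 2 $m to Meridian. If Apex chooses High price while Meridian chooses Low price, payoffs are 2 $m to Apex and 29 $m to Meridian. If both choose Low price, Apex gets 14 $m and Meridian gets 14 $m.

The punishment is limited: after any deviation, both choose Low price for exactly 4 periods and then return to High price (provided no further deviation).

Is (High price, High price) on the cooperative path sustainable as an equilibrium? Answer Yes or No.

IC: δ+…+δ^4 ≥ (29−27)/(27−14) = 2/13.
At δ = 1/3: partial sum = 0.4938 ≥ 0.1538. Cooperation sustainable.

Yes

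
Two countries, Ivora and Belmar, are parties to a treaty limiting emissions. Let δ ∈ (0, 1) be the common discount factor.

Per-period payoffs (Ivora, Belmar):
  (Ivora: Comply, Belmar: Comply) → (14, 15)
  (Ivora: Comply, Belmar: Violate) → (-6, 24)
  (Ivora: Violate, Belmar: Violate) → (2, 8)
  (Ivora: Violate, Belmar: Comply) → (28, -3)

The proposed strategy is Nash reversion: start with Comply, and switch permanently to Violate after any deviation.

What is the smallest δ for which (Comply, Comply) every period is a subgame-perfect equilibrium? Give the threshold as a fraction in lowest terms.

9/16

Ivora: cooperation gives 14 each period; deviation gives 28 once then 2 forever.
  14/(1−δ) ≥ 28 + 2δ/(1−δ) ⇒ δ ≥ 14/26 = 7/13.
Belmar: cooperation gives 15 each period; deviation gives 24 once then 8 forever.
  δ ≥ 9/16.
Both must hold, so the binding constraint is Belmar's: δ ≥ 9/16.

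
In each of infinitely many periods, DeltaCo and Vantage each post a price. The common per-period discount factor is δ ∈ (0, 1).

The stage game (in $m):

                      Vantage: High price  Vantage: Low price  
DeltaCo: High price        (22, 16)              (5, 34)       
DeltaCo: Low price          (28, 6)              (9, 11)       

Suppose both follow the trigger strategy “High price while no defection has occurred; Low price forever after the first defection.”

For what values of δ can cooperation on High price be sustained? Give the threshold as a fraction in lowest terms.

DeltaCo's threshold: (28−22)/(28−9) = 6/19.
Vantage's threshold: (34−16)/(34−11) = 18/23.
6/19 < 18/23, so Vantage binds and δ* = 18/23.

18/23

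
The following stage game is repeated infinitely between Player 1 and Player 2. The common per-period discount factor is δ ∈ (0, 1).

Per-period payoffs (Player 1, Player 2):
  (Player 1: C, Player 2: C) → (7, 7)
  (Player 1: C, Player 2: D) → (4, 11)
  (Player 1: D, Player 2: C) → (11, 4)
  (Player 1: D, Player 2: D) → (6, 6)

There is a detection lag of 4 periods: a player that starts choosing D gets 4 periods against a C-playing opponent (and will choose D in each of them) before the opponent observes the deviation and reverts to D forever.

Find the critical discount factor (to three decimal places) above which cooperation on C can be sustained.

0.946

The best deviation is to choose D for all 4 undetected periods, earning 11 each, then 6 forever once detected.
Deviation value: 11(1−δ^4)/(1−δ) + 6δ^4/(1−δ); cooperation value: 7/(1−δ).
IC: 7 ≥ 11(1−δ^4) + 6δ^4 = 11 − 5δ^4.
So δ^4 ≥ 4/5, giving δ ≥ (4/5)^(1/4) ≈ 0.946.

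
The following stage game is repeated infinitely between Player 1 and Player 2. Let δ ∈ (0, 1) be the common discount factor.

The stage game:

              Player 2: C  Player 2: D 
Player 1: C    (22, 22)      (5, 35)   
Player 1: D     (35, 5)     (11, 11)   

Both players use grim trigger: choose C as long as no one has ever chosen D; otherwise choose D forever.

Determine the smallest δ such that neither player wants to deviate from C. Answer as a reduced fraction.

13/24

Under grim trigger the critical discount factor is (T−C)/(T−P) with T = 35, C = 22, P = 11.
δ* = (35−22)/(35−11) = 13/24.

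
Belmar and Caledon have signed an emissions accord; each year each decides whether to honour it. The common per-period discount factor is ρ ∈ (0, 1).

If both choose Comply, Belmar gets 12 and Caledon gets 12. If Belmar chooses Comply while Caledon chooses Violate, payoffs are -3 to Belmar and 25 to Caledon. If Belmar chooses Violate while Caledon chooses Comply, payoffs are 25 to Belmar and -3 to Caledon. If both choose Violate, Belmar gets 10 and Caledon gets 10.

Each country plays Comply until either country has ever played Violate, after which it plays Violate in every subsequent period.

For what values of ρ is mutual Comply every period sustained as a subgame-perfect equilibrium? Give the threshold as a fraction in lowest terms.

Cooperation forever yields 12 each period: 12/(1−ρ).
Deviating yields 25 once, then 10 forever: 25 + 10ρ/(1−ρ).
No profitable deviation requires 12/(1−ρ) ≥ 25 + 10ρ/(1−ρ).
Multiplying by (1−ρ): 12 ≥ 25(1−ρ) + 10ρ = 25 − 15ρ.
So 15ρ ≥ 13, i.e. ρ ≥ 13/15.

13/15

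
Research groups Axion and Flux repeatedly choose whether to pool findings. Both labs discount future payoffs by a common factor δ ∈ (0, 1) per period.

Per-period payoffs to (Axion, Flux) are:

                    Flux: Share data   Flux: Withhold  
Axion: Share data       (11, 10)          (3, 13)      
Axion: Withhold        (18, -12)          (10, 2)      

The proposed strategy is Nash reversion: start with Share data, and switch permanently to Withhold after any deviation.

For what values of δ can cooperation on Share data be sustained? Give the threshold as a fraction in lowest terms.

7/8

Axion: cooperation gives 11 each period; deviation gives 18 once then 10 forever.
  11/(1−δ) ≥ 18 + 10δ/(1−δ) ⇒ δ ≥ 7/8.
Flux: cooperation gives 10 each period; deviation gives 13 once then 2 forever.
  δ ≥ 3/11.
Both must hold, so the binding constraint is Axion's: δ ≥ 7/8.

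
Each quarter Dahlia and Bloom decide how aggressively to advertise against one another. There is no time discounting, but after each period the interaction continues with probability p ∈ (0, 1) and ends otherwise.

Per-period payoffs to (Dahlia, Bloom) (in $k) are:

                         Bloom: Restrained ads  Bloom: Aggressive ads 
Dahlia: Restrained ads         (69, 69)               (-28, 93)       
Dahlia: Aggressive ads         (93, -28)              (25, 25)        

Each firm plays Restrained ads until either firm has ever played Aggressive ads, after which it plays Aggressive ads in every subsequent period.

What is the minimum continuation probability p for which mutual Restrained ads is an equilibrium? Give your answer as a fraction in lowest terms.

6/17

With no time discounting, the continuation probability p plays the role of the discount factor.
Grim-trigger IC: 69/(1−p) ≥ 93 + 25p/(1−p) ⇒ p ≥ (93−69)/(93−25) = 6/17.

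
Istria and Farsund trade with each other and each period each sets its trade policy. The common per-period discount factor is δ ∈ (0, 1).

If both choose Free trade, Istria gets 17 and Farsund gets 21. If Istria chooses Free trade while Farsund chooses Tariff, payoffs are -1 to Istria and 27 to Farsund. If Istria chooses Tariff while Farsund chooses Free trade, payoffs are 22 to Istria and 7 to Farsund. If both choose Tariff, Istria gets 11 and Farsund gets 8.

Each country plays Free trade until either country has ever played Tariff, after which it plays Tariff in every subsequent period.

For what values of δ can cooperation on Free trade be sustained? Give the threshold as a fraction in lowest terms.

5/11

Istria's threshold: (22−17)/(22−11) = 5/11.
Farsund's threshold: (27−21)/(27−8) = 6/19.
5/11 > 6/19, so Istria binds and δ* = 5/11.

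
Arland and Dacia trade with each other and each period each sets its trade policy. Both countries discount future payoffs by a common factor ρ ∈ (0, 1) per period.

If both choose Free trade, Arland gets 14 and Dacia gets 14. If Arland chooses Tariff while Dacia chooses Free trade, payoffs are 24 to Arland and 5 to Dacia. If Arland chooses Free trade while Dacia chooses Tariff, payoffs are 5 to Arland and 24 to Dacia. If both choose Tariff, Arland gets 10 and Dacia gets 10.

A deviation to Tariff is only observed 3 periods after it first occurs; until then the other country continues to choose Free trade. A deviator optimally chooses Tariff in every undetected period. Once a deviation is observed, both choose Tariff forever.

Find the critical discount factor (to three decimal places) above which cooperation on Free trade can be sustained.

0.894

The best deviation is to choose Tariff for all 3 undetected periods, earning 24 each, then 10 forever once detected.
Deviation value: 24(1−ρ^3)/(1−ρ) + 10ρ^3/(1−ρ); cooperation value: 14/(1−ρ).
IC: 14 ≥ 24(1−ρ^3) + 10ρ^3 = 24 − 14ρ^3.
So ρ^3 ≥ 10/14 = 5/7, giving ρ ≥ (5/7)^(1/3) ≈ 0.894.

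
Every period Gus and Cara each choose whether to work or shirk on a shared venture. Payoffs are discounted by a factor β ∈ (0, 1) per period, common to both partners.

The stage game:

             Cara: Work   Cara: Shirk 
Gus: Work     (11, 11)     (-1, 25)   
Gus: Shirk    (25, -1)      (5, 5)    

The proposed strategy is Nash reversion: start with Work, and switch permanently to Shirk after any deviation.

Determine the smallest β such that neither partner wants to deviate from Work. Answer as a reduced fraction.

One-period gain from deviating is 25 − 11 = 14. The loss is 11 − 5 = 6 in every subsequent period, with present value 6·β/(1−β).
Deviation is unprofitable when 6·β/(1−β) ≥ 14, i.e. β/(1−β) ≥ 7/3.
Equivalently β ≥ 14/(14+6) = 7/10.

7/10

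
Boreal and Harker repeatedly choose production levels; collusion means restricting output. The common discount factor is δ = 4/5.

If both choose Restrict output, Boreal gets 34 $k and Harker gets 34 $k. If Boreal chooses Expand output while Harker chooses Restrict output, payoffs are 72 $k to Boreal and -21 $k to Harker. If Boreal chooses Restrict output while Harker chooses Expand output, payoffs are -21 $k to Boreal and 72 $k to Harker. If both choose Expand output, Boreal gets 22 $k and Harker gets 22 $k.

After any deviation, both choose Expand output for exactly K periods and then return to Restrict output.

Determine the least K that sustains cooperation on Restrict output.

Need Σ_{k=1}^{K} δ^k ≥ (72−34)/(34−22) = 3.1667 at δ = 4/5.
At K = 7 the sum is 3.1611 < 3.1667; at K = 8 it is 3.3289 ≥ 3.1667.
So the minimum punishment length is K = 8.

8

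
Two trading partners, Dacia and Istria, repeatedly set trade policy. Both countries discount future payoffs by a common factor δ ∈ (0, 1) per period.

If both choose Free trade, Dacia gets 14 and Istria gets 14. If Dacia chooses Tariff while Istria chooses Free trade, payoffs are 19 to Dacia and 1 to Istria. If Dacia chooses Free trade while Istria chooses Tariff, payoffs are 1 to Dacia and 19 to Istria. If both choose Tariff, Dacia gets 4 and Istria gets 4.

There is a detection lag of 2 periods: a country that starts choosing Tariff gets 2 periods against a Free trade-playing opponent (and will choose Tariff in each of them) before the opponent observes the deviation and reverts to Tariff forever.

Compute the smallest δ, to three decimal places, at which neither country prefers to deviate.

0.577

Deviating for the 2 undetected periods gains 19−14 = 5 per period over cooperation, then loses 14−4 = 10 per period forever once punishment starts.
Gain: 5(1 + δ + … + δ^1); loss: 10·δ^2/(1−δ).
No profitable deviation ⇔ 5(1−δ^2) ≤ 10·δ^2, i.e. δ^2 ≥ 5/(5+10) = 1/3.
Hence δ ≥ (1/3)^(1/2) ≈ 0.577.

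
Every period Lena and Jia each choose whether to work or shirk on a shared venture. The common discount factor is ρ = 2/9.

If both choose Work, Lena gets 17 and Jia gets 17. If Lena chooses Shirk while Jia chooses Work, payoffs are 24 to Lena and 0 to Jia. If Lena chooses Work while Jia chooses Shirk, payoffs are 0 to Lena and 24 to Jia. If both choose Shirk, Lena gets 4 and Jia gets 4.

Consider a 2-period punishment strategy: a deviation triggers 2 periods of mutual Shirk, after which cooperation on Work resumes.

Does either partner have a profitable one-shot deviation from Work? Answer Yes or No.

Yes

Comparing payoff streams over the 3 periods until play realigns: cooperate → 17(1+ρ+…+ρ^2); deviate → 24 + 4(ρ+…+ρ^2).
Cooperation is sustained iff (17−4)(ρ+…+ρ^2) ≥ 24−17.
ρ+…+ρ^2 = 2/9·(1−(2/9)^2)/(1−2/9) = 0.2716, and (24−17)/(17−4) = 0.5385.
0.2716 < 0.5385, so cooperation is not sustainable.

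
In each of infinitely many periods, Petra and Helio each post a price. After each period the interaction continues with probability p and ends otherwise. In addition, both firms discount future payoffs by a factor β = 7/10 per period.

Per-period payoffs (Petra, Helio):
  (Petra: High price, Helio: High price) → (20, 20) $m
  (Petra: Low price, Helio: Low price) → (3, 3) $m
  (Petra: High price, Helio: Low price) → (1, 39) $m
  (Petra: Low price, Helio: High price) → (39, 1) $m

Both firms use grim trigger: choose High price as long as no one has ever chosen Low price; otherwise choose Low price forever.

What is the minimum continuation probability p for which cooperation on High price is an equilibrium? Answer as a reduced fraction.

95/126

Expected continuation weight on next period's payoff is β·p = 7/10·p, which plays the role of the discount factor.
Cooperation requires 7/10·p ≥ (39−20)/(39−3) = 19/36, hence p ≥ 95/126.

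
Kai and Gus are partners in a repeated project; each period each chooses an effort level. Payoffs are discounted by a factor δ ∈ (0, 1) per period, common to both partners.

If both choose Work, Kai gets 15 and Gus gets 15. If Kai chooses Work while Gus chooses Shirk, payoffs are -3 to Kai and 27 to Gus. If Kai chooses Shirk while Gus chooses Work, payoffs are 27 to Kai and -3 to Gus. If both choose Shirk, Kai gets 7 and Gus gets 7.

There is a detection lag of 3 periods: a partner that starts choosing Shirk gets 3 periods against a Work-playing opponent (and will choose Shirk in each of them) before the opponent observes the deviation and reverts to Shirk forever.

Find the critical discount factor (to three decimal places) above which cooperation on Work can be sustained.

Deviating for the 3 undetected periods gains 27−15 = 12 per period over cooperation, then loses 15−7 = 8 per period forever once punishment starts.
Gain: 12(1 + δ + … + δ^2); loss: 8·δ^3/(1−δ).
No profitable deviation ⇔ 12(1−δ^3) ≤ 8·δ^3, i.e. δ^3 ≥ 12/(12+8) = 3/5.
Hence δ ≥ (3/5)^(1/3) ≈ 0.843.

0.843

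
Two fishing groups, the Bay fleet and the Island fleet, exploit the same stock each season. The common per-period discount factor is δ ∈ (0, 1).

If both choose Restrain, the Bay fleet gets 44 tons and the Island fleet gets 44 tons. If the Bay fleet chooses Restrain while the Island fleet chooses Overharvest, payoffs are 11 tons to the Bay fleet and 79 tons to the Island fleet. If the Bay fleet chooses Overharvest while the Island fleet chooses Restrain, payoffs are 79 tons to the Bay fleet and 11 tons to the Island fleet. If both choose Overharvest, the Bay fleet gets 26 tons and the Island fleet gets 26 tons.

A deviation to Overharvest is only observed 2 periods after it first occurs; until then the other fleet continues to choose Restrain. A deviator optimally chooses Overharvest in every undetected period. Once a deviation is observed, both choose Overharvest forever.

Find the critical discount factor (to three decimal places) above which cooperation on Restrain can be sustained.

0.813

Deviating for the 2 undetected periods gains 79−44 = 35 per period over cooperation, then loses 44−26 = 18 per period forever once punishment starts.
Gain: 35(1 + δ + … + δ^1); loss: 18·δ^2/(1−δ).
No profitable deviation ⇔ 35(1−δ^2) ≤ 18·δ^2, i.e. δ^2 ≥ 35/(35+18) = 35/53.
Hence δ ≥ (35/53)^(1/2) ≈ 0.813.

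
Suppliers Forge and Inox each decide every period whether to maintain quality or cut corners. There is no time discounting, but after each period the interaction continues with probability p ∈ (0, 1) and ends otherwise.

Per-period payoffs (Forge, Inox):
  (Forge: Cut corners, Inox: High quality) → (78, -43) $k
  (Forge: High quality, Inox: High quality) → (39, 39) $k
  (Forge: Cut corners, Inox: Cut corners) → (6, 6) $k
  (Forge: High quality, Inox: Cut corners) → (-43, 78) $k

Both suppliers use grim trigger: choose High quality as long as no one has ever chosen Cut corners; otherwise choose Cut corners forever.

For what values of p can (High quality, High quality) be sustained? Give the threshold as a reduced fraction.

Expected cooperation value is 39 + p·39 + p²·39 + … = 39/(1−p); deviation gives 78 + p·6/(1−p).
39 ≥ 78(1−p) + 6p ⇒ 72p ≥ 39 ⇒ p ≥ 39/72 = 13/24.

13/24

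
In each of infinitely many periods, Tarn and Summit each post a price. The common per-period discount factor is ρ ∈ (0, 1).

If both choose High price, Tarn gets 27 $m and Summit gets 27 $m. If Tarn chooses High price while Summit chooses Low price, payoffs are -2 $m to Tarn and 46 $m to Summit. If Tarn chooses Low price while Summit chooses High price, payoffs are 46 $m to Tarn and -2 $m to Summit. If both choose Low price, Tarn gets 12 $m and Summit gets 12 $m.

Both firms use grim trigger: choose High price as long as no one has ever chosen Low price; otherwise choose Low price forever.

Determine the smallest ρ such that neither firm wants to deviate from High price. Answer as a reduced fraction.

One-period gain from deviating is 46 − 27 = 19. The loss is 27 − 12 = 15 in every subsequent period, with present value 15·ρ/(1−ρ).
Deviation is unprofitable when 15·ρ/(1−ρ) ≥ 19, i.e. ρ/(1−ρ) ≥ 19/15.
Equivalently ρ ≥ 19/(19+15) = 19/34.

19/34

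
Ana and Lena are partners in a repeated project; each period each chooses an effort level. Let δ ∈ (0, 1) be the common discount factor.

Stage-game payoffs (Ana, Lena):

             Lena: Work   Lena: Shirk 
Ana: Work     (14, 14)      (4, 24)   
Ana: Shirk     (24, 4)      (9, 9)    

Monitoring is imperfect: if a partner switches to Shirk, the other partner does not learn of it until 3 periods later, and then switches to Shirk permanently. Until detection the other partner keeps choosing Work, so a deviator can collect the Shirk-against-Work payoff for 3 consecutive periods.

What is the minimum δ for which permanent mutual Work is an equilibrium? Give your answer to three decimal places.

Deviating for the 3 undetected periods gains 24−14 = 10 per period over cooperation, then loses 14−9 = 5 per period forever once punishment starts.
Gain: 10(1 + δ + … + δ^2); loss: 5·δ^3/(1−δ).
No profitable deviation ⇔ 10(1−δ^3) ≤ 5·δ^3, i.e. δ^3 ≥ 10/(10+5) = 2/3.
Hence δ ≥ (2/3)^(1/3) ≈ 0.874.

0.874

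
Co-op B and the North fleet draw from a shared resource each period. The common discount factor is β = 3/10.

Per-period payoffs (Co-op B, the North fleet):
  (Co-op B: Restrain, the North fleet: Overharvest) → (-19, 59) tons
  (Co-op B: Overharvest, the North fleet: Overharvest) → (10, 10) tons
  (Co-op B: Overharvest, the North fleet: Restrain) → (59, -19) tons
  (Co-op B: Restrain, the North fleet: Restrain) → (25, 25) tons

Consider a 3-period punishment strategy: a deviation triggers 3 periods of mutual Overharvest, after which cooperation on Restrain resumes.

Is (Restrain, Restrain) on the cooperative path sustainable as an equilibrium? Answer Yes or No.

No

IC: β+…+β^3 ≥ (59−25)/(25−10) = 34/15.
At β = 3/10: partial sum = 0.4170 < 2.2667. Cooperation not sustainable.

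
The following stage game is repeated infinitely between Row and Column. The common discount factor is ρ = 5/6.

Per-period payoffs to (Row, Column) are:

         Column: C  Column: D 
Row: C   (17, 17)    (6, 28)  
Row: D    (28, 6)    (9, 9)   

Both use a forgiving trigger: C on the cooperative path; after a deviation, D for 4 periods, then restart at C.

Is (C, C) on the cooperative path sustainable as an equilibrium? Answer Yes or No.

Comparing payoff streams over the 5 periods until play realigns: cooperate → 17(1+ρ+…+ρ^4); deviate → 28 + 9(ρ+…+ρ^4).
Cooperation is sustained iff (17−9)(ρ+…+ρ^4) ≥ 28−17.
ρ+…+ρ^4 = 5/6·(1−(5/6)^4)/(1−5/6) = 2.5887, and (28−17)/(17−9) = 1.3750.
2.5887 ≥ 1.3750, so cooperation is sustainable.

Yes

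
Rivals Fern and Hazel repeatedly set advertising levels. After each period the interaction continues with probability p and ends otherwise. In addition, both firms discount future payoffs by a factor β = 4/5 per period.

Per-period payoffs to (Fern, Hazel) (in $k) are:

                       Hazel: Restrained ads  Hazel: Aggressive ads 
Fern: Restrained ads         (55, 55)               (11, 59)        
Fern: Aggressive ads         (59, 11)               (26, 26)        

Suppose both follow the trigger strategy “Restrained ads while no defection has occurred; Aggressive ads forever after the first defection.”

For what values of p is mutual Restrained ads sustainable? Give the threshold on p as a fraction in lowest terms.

Expected continuation weight on next period's payoff is β·p = 4/5·p, which plays the role of the discount factor.
Cooperation requires 4/5·p ≥ (59−55)/(59−26) = 4/33, hence p ≥ 5/33.

5/33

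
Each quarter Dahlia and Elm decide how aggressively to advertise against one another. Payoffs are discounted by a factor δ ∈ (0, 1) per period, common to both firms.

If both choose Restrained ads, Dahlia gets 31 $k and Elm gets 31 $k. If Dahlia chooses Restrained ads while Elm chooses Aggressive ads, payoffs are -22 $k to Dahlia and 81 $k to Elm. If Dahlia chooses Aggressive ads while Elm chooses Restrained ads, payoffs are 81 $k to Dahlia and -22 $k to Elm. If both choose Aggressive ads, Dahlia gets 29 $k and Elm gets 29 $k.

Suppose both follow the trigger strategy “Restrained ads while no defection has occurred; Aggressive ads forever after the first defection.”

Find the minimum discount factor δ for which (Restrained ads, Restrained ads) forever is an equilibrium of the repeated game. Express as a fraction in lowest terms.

Cooperation forever yields 31 each period: 31/(1−δ).
Deviating yields 81 once, then 29 forever: 81 + 29δ/(1−δ).
No profitable deviation requires 31/(1−δ) ≥ 81 + 29δ/(1−δ).
Multiplying by (1−δ): 31 ≥ 81(1−δ) + 29δ = 81 − 52δ.
So 52δ ≥ 50, i.e. δ ≥ 50/52 = 25/26.

25/26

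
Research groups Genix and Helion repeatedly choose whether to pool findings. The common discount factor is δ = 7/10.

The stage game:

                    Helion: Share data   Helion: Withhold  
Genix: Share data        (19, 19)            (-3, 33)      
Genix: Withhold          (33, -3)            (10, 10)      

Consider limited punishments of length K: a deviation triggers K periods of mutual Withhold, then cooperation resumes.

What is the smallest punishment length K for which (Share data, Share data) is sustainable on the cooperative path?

Need Σ_{k=1}^{K} δ^k ≥ (33−19)/(19−10) = 1.5556 at δ = 7/10.
At K = 3 the sum is 1.5330 < 1.5556; at K = 4 it is 1.7731 ≥ 1.5556.
So the minimum punishment length is K = 4.

4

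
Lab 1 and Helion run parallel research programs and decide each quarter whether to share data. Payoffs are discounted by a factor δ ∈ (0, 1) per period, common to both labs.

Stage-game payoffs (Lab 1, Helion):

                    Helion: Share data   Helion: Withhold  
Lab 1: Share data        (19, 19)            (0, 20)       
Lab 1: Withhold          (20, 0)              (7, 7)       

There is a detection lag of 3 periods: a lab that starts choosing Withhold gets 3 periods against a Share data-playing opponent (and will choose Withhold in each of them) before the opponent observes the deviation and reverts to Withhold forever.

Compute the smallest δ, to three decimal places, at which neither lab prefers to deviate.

Deviating for the 3 undetected periods gains 20−19 = 1 per period over cooperation, then loses 19−7 = 12 per period forever once punishment starts.
Gain: 1(1 + δ + … + δ^2); loss: 12·δ^3/(1−δ).
No profitable deviation ⇔ 1(1−δ^3) ≤ 12·δ^3, i.e. δ^3 ≥ 1/(1+12) = 1/13.
Hence δ ≥ (1/13)^(1/3) ≈ 0.425.

0.425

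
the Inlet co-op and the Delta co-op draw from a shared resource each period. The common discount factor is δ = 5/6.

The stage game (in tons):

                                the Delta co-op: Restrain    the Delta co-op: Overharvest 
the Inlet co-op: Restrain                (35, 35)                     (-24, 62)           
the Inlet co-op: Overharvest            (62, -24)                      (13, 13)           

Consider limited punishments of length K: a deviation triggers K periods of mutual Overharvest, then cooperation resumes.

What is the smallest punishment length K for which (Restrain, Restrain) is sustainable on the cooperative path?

IC: δ(1−δ^K)/(1−δ) ≥ (62−35)/(35−13) = 27/22.
With δ = 5/6: need 1 − δ^K ≥ 27/22·(1−5/6)/(5/6), i.e. δ^K ≤ 0.7545.
Since (5/6)^1 = 0.8333 and (5/6)^2 = 0.6944, the smallest such K is 2.

2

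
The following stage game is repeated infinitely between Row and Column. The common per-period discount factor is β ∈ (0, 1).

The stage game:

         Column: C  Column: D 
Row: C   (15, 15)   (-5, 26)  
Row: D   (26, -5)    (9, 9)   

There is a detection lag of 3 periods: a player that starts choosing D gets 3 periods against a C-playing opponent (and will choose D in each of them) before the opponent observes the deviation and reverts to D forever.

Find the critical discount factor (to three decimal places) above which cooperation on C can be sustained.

0.865

Deviating for the 3 undetected periods gains 26−15 = 11 per period over cooperation, then loses 15−9 = 6 per period forever once punishment starts.
Gain: 11(1 + β + … + β^2); loss: 6·β^3/(1−β).
No profitable deviation ⇔ 11(1−β^3) ≤ 6·β^3, i.e. β^3 ≥ 11/(11+6) = 11/17.
Hence β ≥ (11/17)^(1/3) ≈ 0.865.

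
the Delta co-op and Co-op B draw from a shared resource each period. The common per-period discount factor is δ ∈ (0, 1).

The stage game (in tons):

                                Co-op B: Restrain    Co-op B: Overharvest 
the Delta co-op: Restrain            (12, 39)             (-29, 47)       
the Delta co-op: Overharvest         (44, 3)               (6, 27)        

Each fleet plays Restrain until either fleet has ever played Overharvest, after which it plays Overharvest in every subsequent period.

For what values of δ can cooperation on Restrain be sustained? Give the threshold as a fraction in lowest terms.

For the Delta co-op: deviation gain 44−12 = 32, per-period punishment loss 12−6 = 6. IC gives δ ≥ 32/38 = 16/19.
For Co-op B: gain 8, loss 12 per period, so δ ≥ 8/20 = 2/5.
The tighter constraint is the Delta co-op's, so cooperation needs δ ≥ 16/19.

16/19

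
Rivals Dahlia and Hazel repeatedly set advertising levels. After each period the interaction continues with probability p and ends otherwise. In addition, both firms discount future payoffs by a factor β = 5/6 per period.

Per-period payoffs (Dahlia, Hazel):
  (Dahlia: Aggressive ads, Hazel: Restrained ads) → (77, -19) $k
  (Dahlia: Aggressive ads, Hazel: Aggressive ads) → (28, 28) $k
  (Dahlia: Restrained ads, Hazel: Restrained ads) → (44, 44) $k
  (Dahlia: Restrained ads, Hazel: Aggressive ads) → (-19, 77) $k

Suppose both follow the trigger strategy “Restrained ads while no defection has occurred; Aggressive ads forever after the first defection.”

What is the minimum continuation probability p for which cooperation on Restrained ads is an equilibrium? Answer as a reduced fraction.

With continuation probability p and discount β, the effective per-period discount factor is βp.
Grim-trigger IC: βp ≥ (77−44)/(77−28) = 33/49.
So p ≥ (33/49)/(5/6) = 198/245.

198/245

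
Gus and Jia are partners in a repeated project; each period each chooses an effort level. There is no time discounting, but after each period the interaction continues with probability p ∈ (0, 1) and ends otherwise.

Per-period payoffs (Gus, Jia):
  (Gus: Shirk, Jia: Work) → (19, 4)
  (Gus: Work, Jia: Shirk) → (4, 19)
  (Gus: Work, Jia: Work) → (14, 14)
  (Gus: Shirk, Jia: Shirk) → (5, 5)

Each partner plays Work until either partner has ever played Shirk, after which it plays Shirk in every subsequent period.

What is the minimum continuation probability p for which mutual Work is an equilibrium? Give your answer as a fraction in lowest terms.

5/14

Expected cooperation value is 14 + p·14 + p²·14 + … = 14/(1−p); deviation gives 19 + p·5/(1−p).
14 ≥ 19(1−p) + 5p ⇒ 14p ≥ 5 ⇒ p ≥ 5/14.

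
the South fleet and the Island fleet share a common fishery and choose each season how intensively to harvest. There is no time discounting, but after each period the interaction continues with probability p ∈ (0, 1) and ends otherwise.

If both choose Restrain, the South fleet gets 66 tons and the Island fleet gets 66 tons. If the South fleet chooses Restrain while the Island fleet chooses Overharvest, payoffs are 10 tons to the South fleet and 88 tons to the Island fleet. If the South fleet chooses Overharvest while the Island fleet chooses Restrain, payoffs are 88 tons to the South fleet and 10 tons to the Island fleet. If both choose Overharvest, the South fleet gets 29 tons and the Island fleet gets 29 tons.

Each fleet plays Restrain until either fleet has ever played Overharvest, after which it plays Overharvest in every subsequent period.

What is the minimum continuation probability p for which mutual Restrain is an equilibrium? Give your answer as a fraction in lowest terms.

22/59

Expected cooperation value is 66 + p·66 + p²·66 + … = 66/(1−p); deviation gives 88 + p·29/(1−p).
66 ≥ 88(1−p) + 29p ⇒ 59p ≥ 22 ⇒ p ≥ 22/59.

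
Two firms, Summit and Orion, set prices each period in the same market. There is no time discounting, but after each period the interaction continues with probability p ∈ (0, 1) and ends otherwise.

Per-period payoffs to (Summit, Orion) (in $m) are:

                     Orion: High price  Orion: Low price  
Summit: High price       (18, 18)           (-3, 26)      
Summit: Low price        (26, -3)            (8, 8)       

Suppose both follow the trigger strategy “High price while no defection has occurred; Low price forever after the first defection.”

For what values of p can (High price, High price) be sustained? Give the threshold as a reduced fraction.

4/9

Expected cooperation value is 18 + p·18 + p²·18 + … = 18/(1−p); deviation gives 26 + p·8/(1−p).
18 ≥ 26(1−p) + 8p ⇒ 18p ≥ 8 ⇒ p ≥ 8/18 = 4/9.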